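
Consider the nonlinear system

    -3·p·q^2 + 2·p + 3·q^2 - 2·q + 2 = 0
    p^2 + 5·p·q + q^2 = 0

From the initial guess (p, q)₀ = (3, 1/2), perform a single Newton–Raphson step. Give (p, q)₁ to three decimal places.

At (3, 1/2): F = (5.500, 16.750).
Jacobian J = [[-3·q^2 + 2, -6·p·q + 6·q - 2], [2·p + 5·q, 5·p + 2·q]].
At the point, J = [[1.250, -8.000], [8.500, 16.000]] (det J = 88.000).
Solving J·Δ = −F gives Δ = (-2.523, 0.293).
Then the next iterate is (p, q)₁ = (0.477, 0.793).

(0.477, 0.793)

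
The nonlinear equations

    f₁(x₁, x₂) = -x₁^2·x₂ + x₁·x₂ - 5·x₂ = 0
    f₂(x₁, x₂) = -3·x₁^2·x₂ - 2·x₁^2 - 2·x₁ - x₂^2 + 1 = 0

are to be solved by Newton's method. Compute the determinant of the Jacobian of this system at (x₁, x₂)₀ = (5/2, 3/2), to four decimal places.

J = [[-2·x₁·x₂ + x₂, -x₁^2 + x₁ - 5], [-6·x₁·x₂ - 4·x₁ - 2, -3·x₁^2 - 2·x₂]].
At the point, J = [[-6.0000, -8.7500], [-34.5000, -21.7500]].
det J = -171.3750.

-171.3750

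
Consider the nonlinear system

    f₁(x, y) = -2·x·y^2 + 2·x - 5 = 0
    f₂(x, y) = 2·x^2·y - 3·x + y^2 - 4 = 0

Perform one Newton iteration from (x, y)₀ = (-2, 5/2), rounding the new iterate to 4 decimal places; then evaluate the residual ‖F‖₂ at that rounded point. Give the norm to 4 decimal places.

At (-2, 5/2): F = (16.0000, 28.2500).
Jacobian J = [[-2·y^2 + 2, -4·x·y], [4·x·y - 3, 2·x^2 + 2·y]].
At the point, J = [[-10.5000, 20.0000], [-23.0000, 13.0000]] (det J = 323.5000).
Solving J·Δ = −F gives Δ = (1.1036, -0.2206).
Then the next iterate is (x, y)₁ = (-0.8964, 2.2794).
Re-evaluating at (-0.8964, 2.2794): F = (2.521987, 7.548010), so ‖F‖₂ = 7.9582.

7.9582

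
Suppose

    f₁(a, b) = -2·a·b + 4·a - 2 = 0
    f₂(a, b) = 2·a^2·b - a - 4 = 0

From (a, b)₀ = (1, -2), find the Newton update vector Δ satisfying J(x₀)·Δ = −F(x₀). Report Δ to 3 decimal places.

At (1, -2): F = (6.000, -9.000).
Jacobian J = [[-2·b + 4, -2·a], [4·a·b - 1, 2·a^2]].
At the point, J = [[8.000, -2.000], [-9.000, 2.000]] (det J = -2.000).
Solving J·Δ = −F gives Δ = (-3.000, -9.000).

(-3.000, -9.000)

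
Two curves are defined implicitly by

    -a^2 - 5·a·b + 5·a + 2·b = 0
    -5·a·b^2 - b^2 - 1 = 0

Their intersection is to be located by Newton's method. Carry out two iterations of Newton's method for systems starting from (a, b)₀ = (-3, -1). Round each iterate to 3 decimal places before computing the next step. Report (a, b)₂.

(2.249, -6.339)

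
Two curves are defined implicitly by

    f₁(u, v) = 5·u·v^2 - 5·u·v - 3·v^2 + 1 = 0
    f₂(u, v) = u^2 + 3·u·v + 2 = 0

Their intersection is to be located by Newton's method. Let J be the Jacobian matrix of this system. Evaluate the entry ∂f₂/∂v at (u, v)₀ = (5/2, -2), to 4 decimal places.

∂f₂/∂v = 3·u.
At (5/2, -2) this is 7.5000.

7.5000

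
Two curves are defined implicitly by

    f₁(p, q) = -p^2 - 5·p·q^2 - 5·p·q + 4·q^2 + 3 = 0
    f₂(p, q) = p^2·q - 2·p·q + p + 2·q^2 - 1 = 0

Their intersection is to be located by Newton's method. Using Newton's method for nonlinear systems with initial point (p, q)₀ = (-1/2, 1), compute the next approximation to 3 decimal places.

At (-1/2, 1): F = (11.750, 1.750).
Jacobian J = [[-2·p - 5·q^2 - 5·q, -10·p·q - 5·p + 8·q], [2·p·q - 2·q + 1, p^2 - 2·p + 4·q]].
At the point, J = [[-9.000, 15.500], [-2.000, 5.250]] (det J = -16.250).
Solving J·Δ = −F gives Δ = (2.127, 0.477).
Then the next iterate is (p, q)₁ = (1.627, 1.477).

(1.627, 1.477)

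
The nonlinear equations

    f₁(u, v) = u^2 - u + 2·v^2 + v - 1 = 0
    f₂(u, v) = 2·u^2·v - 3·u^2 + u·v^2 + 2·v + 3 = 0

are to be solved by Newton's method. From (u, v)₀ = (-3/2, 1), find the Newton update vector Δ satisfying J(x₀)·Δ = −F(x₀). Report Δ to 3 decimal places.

(0.408, -0.824)

At (-3/2, 1): F = (5.750, 1.250).
Jacobian J = [[2·u - 1, 4·v + 1], [4·u·v - 6·u + v^2, 2·u^2 + 2·u·v + 2]].
At the point, J = [[-4.000, 5.000], [4.000, 3.500]] (det J = -34.000).
Solving J·Δ = −F gives Δ = (0.408, -0.824).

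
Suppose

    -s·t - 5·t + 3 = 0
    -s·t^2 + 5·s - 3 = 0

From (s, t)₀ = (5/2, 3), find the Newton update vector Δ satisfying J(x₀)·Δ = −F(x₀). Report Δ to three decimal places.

(-13.000, 2.600)

At (5/2, 3): F = (-19.500, -13.000).
Jacobian J = [[-t, -s - 5], [-t^2 + 5, -2·s·t]].
At the point, J = [[-3.000, -7.500], [-4.000, -15.000]] (det J = 15.000).
Solving J·Δ = −F gives Δ = (-13.000, 2.600).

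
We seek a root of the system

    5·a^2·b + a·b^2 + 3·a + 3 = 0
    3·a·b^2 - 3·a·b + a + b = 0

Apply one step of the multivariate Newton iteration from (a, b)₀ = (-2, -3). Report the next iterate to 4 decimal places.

At (-2, -3): F = (-81.0000, -77.0000).
Jacobian J = [[10·a·b + b^2 + 3, 5·a^2 + 2·a·b], [3·b^2 - 3·b + 1, 6·a·b - 3·a + 1]].
At the point, J = [[72.0000, 32.0000], [37.0000, 43.0000]] (det J = 1912.0000).
Solving J·Δ = −F gives Δ = (0.5329, 1.3321).
Then the next iterate is (a, b)₁ = (-1.4671, -1.6679).

(-1.4671, -1.6679)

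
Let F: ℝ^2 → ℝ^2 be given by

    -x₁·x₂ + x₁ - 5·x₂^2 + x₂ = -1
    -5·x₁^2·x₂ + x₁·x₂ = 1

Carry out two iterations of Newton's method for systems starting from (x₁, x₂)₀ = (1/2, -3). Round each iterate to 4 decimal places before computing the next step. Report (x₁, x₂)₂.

(0.5571, -0.8423)

At (1/2, -3): F = (-45.0000, 1.2500).
Jacobian J = [[-x₂ + 1, -x₁ - 10·x₂ + 1], [-10·x₁·x₂ + x₂, -5·x₁^2 + x₁]].
At the point, J = [[4.0000, 30.5000], [12.0000, -0.7500]] (det J = -369.0000).
Solving J·Δ = −F gives Δ = (-0.0119, 1.4770).
Then the next iterate is (x₁, x₂)₁ = (0.4881, -1.5230).
Round to (0.4881, -1.5230) and repeat: F = (-10.889169, 0.070834), J = [[2.5230, 15.7419], [5.910763, -0.703108]].
Δ = (0.0690, 0.6807), so (x₁, x₂)₂ = (0.5571, -0.8423).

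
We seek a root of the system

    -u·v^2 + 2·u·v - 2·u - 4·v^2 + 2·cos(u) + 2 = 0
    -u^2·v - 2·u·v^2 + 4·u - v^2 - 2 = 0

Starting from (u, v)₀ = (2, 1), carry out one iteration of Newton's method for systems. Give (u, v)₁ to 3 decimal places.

At (2, 1): F = (-4.83229, -3.000).
Jacobian J = [[-v^2 + 2·v - 2·sin(u) - 2, -2·u·v + 2·u - 8·v], [-2·u·v - 2·v^2 + 4, -u^2 - 4·u·v - 2·v]].
At the point, J = [[-2.81859, -8.000], [-2.000, -14.000]] (det J = 23.46033).
Solving J·Δ = −F gives Δ = (-1.861, 0.052).
Then the next iterate is (u, v)₁ = (0.139, 1.052).

(0.139, 1.052)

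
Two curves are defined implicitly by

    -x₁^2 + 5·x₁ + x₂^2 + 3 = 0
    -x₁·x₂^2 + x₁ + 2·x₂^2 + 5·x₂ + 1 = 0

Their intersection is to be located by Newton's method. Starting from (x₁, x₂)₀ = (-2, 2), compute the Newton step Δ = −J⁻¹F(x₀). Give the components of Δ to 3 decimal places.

(1.229, -1.015)

At (-2, 2): F = (-7.000, 25.000).
Jacobian J = [[-2·x₁ + 5, 2·x₂], [-x₂^2 + 1, -2·x₁·x₂ + 4·x₂ + 5]].
At the point, J = [[9.000, 4.000], [-3.000, 21.000]] (det J = 201.000).
Solving J·Δ = −F gives Δ = (1.229, -1.015).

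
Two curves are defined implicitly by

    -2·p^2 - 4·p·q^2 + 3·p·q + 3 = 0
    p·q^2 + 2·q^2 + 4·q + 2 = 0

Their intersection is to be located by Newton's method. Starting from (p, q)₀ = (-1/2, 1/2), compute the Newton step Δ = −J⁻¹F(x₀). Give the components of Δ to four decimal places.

(-0.7477, -0.7615)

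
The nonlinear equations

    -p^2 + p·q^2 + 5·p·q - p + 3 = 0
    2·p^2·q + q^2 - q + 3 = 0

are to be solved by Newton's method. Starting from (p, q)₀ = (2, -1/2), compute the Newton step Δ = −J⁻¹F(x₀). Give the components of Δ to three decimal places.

(-3.739, -2.451)

At (2, -1/2): F = (-7.500, -0.250).
Jacobian J = [[-2·p + q^2 + 5·q - 1, 2·p·q + 5·p], [4·p·q, 2·p^2 + 2·q - 1]].
At the point, J = [[-7.250, 8.000], [-4.000, 6.000]] (det J = -11.500).
Solving J·Δ = −F gives Δ = (-3.739, -2.451).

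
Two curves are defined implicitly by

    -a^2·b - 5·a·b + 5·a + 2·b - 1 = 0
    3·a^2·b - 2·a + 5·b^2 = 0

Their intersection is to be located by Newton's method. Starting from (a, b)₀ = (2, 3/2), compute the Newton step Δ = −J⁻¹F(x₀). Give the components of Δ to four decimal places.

At (2, 3/2): F = (-9.0000, 25.2500).
Jacobian J = [[-2·a·b - 5·b + 5, -a^2 - 5·a + 2], [6·a·b - 2, 3·a^2 + 10·b]].
At the point, J = [[-8.5000, -12.0000], [16.0000, 27.0000]] (det J = -37.5000).
Solving J·Δ = −F gives Δ = (1.6000, -1.8833).

(1.6000, -1.8833)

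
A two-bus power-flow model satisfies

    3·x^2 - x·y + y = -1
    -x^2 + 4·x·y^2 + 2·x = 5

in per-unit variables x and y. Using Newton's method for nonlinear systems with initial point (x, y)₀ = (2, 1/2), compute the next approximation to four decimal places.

(0.9341, 0.7418)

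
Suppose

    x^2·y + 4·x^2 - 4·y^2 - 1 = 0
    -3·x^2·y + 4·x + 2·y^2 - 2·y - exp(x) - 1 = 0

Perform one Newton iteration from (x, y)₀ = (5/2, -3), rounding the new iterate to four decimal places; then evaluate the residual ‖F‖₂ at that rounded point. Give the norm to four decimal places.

24.2808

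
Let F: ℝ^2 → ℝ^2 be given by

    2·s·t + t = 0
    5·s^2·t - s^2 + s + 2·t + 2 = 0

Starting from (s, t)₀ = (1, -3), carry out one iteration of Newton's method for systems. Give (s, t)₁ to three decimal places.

(1.118, 0.235)

At (1, -3): F = (-9.000, -19.000).
Jacobian J = [[2·t, 2·s + 1], [10·s·t - 2·s + 1, 5·s^2 + 2]].
At the point, J = [[-6.000, 3.000], [-31.000, 7.000]] (det J = 51.000).
Solving J·Δ = −F gives Δ = (0.118, 3.235).
Then the next iterate is (s, t)₁ = (1.118, 0.235).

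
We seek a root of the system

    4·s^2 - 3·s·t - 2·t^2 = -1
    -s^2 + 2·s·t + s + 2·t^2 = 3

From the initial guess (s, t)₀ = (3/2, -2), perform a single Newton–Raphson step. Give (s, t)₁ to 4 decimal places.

(0.7917, -1.5000)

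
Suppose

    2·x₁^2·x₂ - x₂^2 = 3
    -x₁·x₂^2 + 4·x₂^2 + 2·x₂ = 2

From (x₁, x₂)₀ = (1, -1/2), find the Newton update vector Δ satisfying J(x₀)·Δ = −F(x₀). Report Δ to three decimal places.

At (1, -1/2): F = (-4.250, -2.250).
Jacobian J = [[4·x₁·x₂, 2·x₁^2 - 2·x₂], [-x₂^2, -2·x₁·x₂ + 8·x₂ + 2]].
At the point, J = [[-2.000, 3.000], [-0.250, -1.000]] (det J = 2.750).
Solving J·Δ = −F gives Δ = (-4.000, -1.250).

(-4.000, -1.250)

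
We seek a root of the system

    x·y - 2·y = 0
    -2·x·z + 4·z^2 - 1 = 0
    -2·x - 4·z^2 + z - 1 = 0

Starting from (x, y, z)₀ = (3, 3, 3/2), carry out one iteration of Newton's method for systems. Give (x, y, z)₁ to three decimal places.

(0.822, 6.533, 0.578)

At (3, 3, 3/2): F = (3.000, -1.000, -14.500).
Jacobian J = [[y, x - 2, 0], [-2·z, 0, -2·x + 8·z], [-2, 0, -8·z + 1]].
At the point, J = [[3.000, 1.000, 0.000], [-3.000, 0.000, 6.000], [-2.000, 0.000, -11.000]] (det J = -45.000).
Solving J·Δ = −F gives Δ = (-2.178, 3.533, -0.922).
Then the next iterate is (x, y, z)₁ = (0.822, 6.533, 0.578).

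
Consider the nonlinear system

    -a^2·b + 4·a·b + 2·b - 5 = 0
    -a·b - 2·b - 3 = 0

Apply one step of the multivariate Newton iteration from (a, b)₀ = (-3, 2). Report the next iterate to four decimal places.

(-6.4444, -3.8889)

At (-3, 2): F = (-43.0000, -1.0000).
Jacobian J = [[-2·a·b + 4·b, -a^2 + 4·a + 2], [-b, -a - 2]].
At the point, J = [[20.0000, -19.0000], [-2.0000, 1.0000]] (det J = -18.0000).
Solving J·Δ = −F gives Δ = (-3.4444, -5.8889).
Then the next iterate is (a, b)₁ = (-6.4444, -3.8889).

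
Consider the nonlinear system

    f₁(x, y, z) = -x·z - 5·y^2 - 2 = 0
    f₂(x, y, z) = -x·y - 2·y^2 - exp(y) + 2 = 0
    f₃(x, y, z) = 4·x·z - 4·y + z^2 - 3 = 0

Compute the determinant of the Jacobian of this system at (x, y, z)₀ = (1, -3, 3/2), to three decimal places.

-667.276

J = [[-z, -10·y, -x], [-y, -x - 4·y - exp(y), 0], [4·z, -4, 4·x + 2·z]].
At the point, J = [[-1.500, 30.000, -1.000], [3.000, 10.95021, 0.000], [6.000, -4.000, 7.000]].
det J = -667.276.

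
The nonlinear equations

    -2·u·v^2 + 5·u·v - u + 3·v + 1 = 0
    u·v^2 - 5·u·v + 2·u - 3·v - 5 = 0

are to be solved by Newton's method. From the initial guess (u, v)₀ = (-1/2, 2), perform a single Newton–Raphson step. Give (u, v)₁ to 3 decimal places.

At (-1/2, 2): F = (6.500, -9.000).
Jacobian J = [[-2·v^2 + 5·v - 1, -4·u·v + 5·u + 3], [v^2 - 5·v + 2, 2·u·v - 5·u - 3]].
At the point, J = [[1.000, 4.500], [-4.000, -2.500]] (det J = 15.500).
Solving J·Δ = −F gives Δ = (-1.565, -1.097).
Then the next iterate is (u, v)₁ = (-2.065, 0.903).

(-2.065, 0.903)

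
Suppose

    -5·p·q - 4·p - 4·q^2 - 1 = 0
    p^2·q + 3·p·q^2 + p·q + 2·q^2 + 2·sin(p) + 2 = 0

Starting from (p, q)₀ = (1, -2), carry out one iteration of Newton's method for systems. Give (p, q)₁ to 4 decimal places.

(0.9004, -0.9457)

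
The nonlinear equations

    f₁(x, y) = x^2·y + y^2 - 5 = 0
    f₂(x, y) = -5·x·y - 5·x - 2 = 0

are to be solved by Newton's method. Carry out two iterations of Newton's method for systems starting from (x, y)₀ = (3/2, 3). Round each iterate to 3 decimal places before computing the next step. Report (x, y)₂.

At (3/2, 3): F = (10.750, -32.000).
Jacobian J = [[2·x·y, x^2 + 2·y], [-5·y - 5, -5·x]].
At the point, J = [[9.000, 8.250], [-20.000, -7.500]] (det J = 97.500).
Solving J·Δ = −F gives Δ = (-1.881, 0.749).
Then the next iterate is (x, y)₁ = (-0.381, 3.749).
Round to (-0.381, 3.749) and repeat: F = (9.59921, 7.04685), J = [[-2.85674, 7.64316], [-23.745, 1.905]].
Δ = (0.202, -1.180), so (x, y)₂ = (-0.179, 2.569).

(-0.179, 2.569)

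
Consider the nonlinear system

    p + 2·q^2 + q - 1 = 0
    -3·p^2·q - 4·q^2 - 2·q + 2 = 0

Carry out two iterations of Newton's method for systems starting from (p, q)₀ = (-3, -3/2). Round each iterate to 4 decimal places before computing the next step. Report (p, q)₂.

At (-3, -3/2): F = (-1.0000, 36.5000).
Jacobian J = [[1, 4·q + 1], [-6·p·q, -3·p^2 - 8·q - 2]].
At the point, J = [[1.0000, -5.0000], [-27.0000, -17.0000]] (det J = -152.0000).
Solving J·Δ = −F gives Δ = (1.3125, 0.0625).
Then the next iterate is (p, q)₁ = (-1.6875, -1.4375).
Round to (-1.6875, -1.4375) and repeat: F = (0.007812, 8.889893), J = [[1.0000, -4.7500], [-14.554688, 0.957031]].
Δ = (0.6195, 0.1321), so (p, q)₂ = (-1.0680, -1.3054).

(-1.0680, -1.3054)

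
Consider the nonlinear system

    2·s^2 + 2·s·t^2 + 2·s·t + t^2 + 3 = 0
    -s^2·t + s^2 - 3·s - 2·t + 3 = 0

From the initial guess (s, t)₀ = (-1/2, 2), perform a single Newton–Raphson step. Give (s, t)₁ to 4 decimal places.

At (-1/2, 2): F = (1.5000, 0.2500).
Jacobian J = [[4·s + 2·t^2 + 2·t, 4·s·t + 2·s + 2·t], [-2·s·t + 2·s - 3, -s^2 - 2]].
At the point, J = [[10.0000, -1.0000], [-2.0000, -2.2500]] (det J = -24.5000).
Solving J·Δ = −F gives Δ = (-0.1276, 0.2245).
Then the next iterate is (s, t)₁ = (-0.6276, 2.2245).

(-0.6276, 2.2245)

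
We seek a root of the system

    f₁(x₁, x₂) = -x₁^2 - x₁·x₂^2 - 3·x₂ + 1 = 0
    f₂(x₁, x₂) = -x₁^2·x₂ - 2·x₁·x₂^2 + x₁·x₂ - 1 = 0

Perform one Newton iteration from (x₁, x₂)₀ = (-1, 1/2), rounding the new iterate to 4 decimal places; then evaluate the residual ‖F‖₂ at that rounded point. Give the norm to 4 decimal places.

At (-1, 1/2): F = (-1.2500, -1.5000).
Jacobian J = [[-2·x₁ - x₂^2, -2·x₁·x₂ - 3], [-2·x₁·x₂ - 2·x₂^2 + x₂, -x₁^2 - 4·x₁·x₂ + x₁]].
At the point, J = [[1.7500, -2.0000], [1.0000, 0.0000]] (det J = 2.0000).
Solving J·Δ = −F gives Δ = (1.5000, 0.6875).
Then the next iterate is (x₁, x₂)₁ = (0.5000, 1.1875).
Re-evaluating at (0.5000, 1.1875): F = (-3.517578, -2.113281), so ‖F‖₂ = 4.1036.

4.1036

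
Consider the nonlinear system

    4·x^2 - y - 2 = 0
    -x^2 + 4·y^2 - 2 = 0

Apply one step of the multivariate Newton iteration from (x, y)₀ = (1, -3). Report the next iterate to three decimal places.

At (1, -3): F = (5.000, 33.000).
Jacobian J = [[8·x, -1], [-2·x, 8·y]].
At the point, J = [[8.000, -1.000], [-2.000, -24.000]] (det J = -194.000).
Solving J·Δ = −F gives Δ = (-0.448, 1.412).
Then the next iterate is (x, y)₁ = (0.552, -1.588).

(0.552, -1.588)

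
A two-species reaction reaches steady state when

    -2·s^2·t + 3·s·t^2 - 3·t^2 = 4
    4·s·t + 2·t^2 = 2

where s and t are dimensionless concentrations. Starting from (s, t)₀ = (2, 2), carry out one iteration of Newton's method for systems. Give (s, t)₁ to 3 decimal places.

(-0.250, 1.750)

At (2, 2): F = (-8.000, 22.000).
Jacobian J = [[-4·s·t + 3·t^2, -2·s^2 + 6·s·t - 6·t], [4·t, 4·s + 4·t]].
At the point, J = [[-4.000, 4.000], [8.000, 16.000]] (det J = -96.000).
Solving J·Δ = −F gives Δ = (-2.250, -0.250).
Then the next iterate is (s, t)₁ = (-0.250, 1.750).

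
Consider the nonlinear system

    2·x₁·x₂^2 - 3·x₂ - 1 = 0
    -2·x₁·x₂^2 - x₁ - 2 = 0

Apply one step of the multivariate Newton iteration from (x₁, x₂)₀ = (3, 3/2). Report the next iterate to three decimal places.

At (3, 3/2): F = (8.000, -18.500).
Jacobian J = [[2·x₂^2, 4·x₁·x₂ - 3], [-2·x₂^2 - 1, -4·x₁·x₂]].
At the point, J = [[4.500, 15.000], [-5.500, -18.000]] (det J = 1.500).
Solving J·Δ = −F gives Δ = (-89.000, 26.167).
Then the next iterate is (x₁, x₂)₁ = (-86.000, 27.667).

(-86.000, 27.667)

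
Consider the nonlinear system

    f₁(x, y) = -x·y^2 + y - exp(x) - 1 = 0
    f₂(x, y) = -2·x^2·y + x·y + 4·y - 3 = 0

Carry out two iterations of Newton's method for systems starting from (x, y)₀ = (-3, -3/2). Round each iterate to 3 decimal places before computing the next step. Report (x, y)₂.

At (-3, -3/2): F = (4.20021, 22.500).
Jacobian J = [[-y^2 - exp(x), -2·x·y + 1], [-4·x·y + y, -2·x^2 + x + 4]].
At the point, J = [[-2.29979, -8.000], [-19.500, -17.000]] (det J = -116.90362).
Solving J·Δ = −F gives Δ = (0.929, 0.258).
Then the next iterate is (x, y)₁ = (-2.071, -1.242).
Round to (-2.071, -1.242) and repeat: F = (0.82659, 5.25816), J = [[-1.66862, -4.14436], [-11.53073, -6.64908]].
Δ = (0.444, 0.021), so (x, y)₂ = (-1.627, -1.221).

(-1.627, -1.221)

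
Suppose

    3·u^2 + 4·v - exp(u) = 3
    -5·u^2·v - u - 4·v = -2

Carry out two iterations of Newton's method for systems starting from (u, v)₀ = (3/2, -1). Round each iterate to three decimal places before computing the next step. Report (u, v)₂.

(1.647, 0.015)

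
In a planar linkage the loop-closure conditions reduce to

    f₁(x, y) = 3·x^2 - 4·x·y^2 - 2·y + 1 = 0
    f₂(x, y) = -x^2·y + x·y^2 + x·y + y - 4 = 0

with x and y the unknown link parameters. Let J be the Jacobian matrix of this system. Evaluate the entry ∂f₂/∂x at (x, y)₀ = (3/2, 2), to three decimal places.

0.000

∂f₂/∂x = -2·x·y + y^2 + y.
At (3/2, 2) this is 0.000.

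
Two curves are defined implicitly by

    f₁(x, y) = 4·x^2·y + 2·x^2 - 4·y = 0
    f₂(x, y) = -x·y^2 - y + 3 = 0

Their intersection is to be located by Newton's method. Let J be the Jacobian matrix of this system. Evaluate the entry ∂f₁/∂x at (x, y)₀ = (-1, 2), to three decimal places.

∂f₁/∂x = 8·x·y + 4·x.
At (-1, 2) this is -20.000.

-20.000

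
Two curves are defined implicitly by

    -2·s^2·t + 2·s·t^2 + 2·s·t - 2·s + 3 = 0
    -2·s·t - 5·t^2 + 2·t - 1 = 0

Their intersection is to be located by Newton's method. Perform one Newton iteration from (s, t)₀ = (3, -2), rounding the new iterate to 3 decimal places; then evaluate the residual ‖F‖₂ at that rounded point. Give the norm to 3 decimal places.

12.765

At (3, -2): F = (45.000, -13.000).
Jacobian J = [[-4·s·t + 2·t^2 + 2·t - 2, -2·s^2 + 4·s·t + 2·s], [-2·t, -2·s - 10·t + 2]].
At the point, J = [[26.000, -36.000], [4.000, 16.000]] (det J = 560.000).
Solving J·Δ = −F gives Δ = (-0.450, 0.925).
Then the next iterate is (s, t)₁ = (2.550, -1.075).
Re-evaluating at (2.550, -1.075): F = (12.29156, -3.44562), so ‖F‖₂ = 12.765.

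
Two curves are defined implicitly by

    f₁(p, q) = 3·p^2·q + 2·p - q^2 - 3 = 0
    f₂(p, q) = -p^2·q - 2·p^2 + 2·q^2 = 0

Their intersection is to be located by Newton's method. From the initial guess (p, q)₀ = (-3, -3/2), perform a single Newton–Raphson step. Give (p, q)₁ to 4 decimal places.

(-1.5214, -1.2043)

At (-3, -3/2): F = (-51.7500, 0.0000).
Jacobian J = [[6·p·q + 2, 3·p^2 - 2·q], [-2·p·q - 4·p, -p^2 + 4·q]].
At the point, J = [[29.0000, 30.0000], [3.0000, -15.0000]] (det J = -525.0000).
Solving J·Δ = −F gives Δ = (1.4786, 0.2957).
Then the next iterate is (p, q)₁ = (-1.5214, -1.2043).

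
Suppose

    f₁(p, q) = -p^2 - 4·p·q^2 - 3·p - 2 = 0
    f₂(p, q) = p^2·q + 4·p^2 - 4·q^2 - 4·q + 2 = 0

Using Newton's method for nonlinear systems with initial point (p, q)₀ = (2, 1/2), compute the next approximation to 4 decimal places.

(0.9091, -0.1591)

At (2, 1/2): F = (-14.0000, 17.0000).
Jacobian J = [[-2·p - 4·q^2 - 3, -8·p·q], [2·p·q + 8·p, p^2 - 8·q - 4]].
At the point, J = [[-8.0000, -8.0000], [18.0000, -4.0000]] (det J = 176.0000).
Solving J·Δ = −F gives Δ = (-1.0909, -0.6591).
Then the next iterate is (p, q)₁ = (0.9091, -0.1591).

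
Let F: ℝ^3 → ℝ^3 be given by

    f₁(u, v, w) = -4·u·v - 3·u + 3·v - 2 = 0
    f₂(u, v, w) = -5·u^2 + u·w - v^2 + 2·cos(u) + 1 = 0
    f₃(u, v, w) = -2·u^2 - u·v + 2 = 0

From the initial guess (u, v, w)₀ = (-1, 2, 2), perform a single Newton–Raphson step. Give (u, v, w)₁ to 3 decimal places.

(-0.960, -0.080, 1.948)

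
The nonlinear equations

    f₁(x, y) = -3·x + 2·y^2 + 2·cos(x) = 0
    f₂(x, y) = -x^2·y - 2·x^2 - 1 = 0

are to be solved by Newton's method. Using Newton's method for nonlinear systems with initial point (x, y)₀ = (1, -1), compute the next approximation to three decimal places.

(-1.436, 1.872)

At (1, -1): F = (0.08060, -2.000).
Jacobian J = [[-2·sin(x) - 3, 4·y], [-2·x·y - 4·x, -x^2]].
At the point, J = [[-4.68294, -4.000], [-2.000, -1.000]] (det J = -3.31706).
Solving J·Δ = −F gives Δ = (-2.436, 2.872).
Then the next iterate is (x, y)₁ = (-1.436, 1.872).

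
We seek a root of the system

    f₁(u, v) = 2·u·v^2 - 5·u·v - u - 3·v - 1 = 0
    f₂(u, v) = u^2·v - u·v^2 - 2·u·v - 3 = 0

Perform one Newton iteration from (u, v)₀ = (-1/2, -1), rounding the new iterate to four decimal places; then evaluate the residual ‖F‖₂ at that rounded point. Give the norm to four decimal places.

1745.7793

At (-1/2, -1): F = (-1.0000, -3.7500).
Jacobian J = [[2·v^2 - 5·v - 1, 4·u·v - 5·u - 3], [2·u·v - v^2 - 2·v, u^2 - 2·u·v - 2·u]].
At the point, J = [[6.0000, 1.5000], [2.0000, 0.2500]] (det J = -1.5000).
Solving J·Δ = −F gives Δ = (3.5833, -13.6667).
Then the next iterate is (u, v)₁ = (3.0833, -14.6667).
Re-evaluating at (3.0833, -14.6667): F = (1592.536188, -715.243919), so ‖F‖₂ = 1745.7793.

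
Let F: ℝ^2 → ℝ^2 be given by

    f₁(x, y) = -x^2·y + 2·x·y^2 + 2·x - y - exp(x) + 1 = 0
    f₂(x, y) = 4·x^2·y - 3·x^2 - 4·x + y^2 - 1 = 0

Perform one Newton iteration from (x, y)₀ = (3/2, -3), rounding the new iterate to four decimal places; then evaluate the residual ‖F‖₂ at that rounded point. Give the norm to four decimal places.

14.8238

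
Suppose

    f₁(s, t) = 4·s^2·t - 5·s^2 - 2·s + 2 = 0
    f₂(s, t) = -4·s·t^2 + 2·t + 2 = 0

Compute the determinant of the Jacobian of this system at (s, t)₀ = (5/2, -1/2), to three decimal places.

J = [[8·s·t - 10·s - 2, 4·s^2], [-4·t^2, -8·s·t + 2]].
At the point, J = [[-37.000, 25.000], [-1.000, 12.000]].
det J = -419.000.

-419.000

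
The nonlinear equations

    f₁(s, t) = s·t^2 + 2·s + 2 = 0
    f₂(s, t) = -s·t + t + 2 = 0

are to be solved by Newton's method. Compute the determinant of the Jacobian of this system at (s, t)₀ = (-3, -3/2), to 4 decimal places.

3.5000

J = [[t^2 + 2, 2·s·t], [-t, -s + 1]].
At the point, J = [[4.2500, 9.0000], [1.5000, 4.0000]].
det J = 3.5000.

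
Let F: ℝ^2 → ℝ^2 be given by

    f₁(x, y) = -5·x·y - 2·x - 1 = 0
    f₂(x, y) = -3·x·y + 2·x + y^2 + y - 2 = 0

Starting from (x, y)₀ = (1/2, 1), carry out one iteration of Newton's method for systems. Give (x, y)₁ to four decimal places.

(-0.1154, 0.9231)

At (1/2, 1): F = (-4.5000, -0.5000).
Jacobian J = [[-5·y - 2, -5·x], [-3·y + 2, -3·x + 2·y + 1]].
At the point, J = [[-7.0000, -2.5000], [-1.0000, 1.5000]] (det J = -13.0000).
Solving J·Δ = −F gives Δ = (-0.6154, -0.0769).
Then the next iterate is (x, y)₁ = (-0.1154, 0.9231).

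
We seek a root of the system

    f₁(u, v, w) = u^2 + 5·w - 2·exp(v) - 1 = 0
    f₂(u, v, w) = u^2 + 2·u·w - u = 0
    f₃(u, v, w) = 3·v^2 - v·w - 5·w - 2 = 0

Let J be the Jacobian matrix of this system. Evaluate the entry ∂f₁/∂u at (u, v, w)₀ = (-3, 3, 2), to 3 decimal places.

-6.000

∂f₁/∂u = 2·u.
At (-3, 3, 2) this is -6.000.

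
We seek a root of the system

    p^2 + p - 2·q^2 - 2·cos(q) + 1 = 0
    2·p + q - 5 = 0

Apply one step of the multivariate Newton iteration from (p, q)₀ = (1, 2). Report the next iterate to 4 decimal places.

At (1, 2): F = (-4.167706, -1.0000).
Jacobian J = [[2·p + 1, -4·q + 2·sin(q)], [2, 1]].
At the point, J = [[3.0000, -6.181405], [2.0000, 1.0000]] (det J = 15.362810).
Solving J·Δ = −F gives Δ = (0.6736, -0.3473).
Then the next iterate is (p, q)₁ = (1.6736, 1.6527).

(1.6736, 1.6527)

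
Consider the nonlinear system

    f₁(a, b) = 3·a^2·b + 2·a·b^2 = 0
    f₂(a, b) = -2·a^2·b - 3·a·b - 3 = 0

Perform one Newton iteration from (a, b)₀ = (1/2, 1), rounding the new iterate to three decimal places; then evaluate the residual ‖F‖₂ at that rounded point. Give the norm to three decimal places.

51.481

At (1/2, 1): F = (1.750, -5.000).
Jacobian J = [[6·a·b + 2·b^2, 3·a^2 + 4·a·b], [-4·a·b - 3·b, -2·a^2 - 3·a]].
At the point, J = [[5.000, 2.750], [-5.000, -2.000]] (det J = 3.750).
Solving J·Δ = −F gives Δ = (-2.733, 4.333).
Then the next iterate is (a, b)₁ = (-2.233, 5.333).
Re-evaluating at (-2.233, 5.333): F = (-47.24137, -20.45799), so ‖F‖₂ = 51.481.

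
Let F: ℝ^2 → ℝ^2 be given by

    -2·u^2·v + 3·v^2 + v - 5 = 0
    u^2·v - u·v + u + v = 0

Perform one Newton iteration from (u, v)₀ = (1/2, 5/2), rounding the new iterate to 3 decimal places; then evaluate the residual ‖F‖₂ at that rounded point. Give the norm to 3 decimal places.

2.620

At (1/2, 5/2): F = (15.000, 2.375).
Jacobian J = [[-4·u·v, -2·u^2 + 6·v + 1], [2·u·v - v + 1, u^2 - u + 1]].
At the point, J = [[-5.000, 15.500], [1.000, 0.750]] (det J = -19.250).
Solving J·Δ = −F gives Δ = (-1.328, -1.396).
Then the next iterate is (u, v)₁ = (-0.828, 1.104).
Re-evaluating at (-0.828, 1.104): F = (-1.75332, 1.94700), so ‖F‖₂ = 2.620.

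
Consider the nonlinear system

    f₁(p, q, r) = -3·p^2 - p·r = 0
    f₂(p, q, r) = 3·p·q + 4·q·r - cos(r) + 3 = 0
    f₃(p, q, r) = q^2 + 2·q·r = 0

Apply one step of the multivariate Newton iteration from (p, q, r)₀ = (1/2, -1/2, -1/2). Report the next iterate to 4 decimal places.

At (1/2, -1/2, -1/2): F = (-0.5000, 2.372417, 0.7500).
Jacobian J = [[-6·p - r, 0, -p], [3·q, 3·p + 4·r, 4·q + sin(r)], [0, 2·q + 2·r, 2·q]].
At the point, J = [[-2.5000, 0.0000, -0.5000], [-1.5000, -0.5000, -2.479426], [0.0000, -2.0000, -1.0000]] (det J = 9.647128).
Solving J·Δ = −F gives Δ = (-0.4576, -0.2690, 1.2879).
Then the next iterate is (p, q, r)₁ = (0.0424, -0.7690, 0.7879).

(0.0424, -0.7690, 0.7879)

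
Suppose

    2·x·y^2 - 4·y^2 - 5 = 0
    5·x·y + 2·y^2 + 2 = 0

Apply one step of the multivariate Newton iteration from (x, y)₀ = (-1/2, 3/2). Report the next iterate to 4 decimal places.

(-0.3782, 0.4532)

At (-1/2, 3/2): F = (-16.2500, 2.7500).
Jacobian J = [[2·y^2, 4·x·y - 8·y], [5·y, 5·x + 4·y]].
At the point, J = [[4.5000, -15.0000], [7.5000, 3.5000]] (det J = 128.2500).
Solving J·Δ = −F gives Δ = (0.1218, -1.0468).
Then the next iterate is (x, y)₁ = (-0.3782, 0.4532).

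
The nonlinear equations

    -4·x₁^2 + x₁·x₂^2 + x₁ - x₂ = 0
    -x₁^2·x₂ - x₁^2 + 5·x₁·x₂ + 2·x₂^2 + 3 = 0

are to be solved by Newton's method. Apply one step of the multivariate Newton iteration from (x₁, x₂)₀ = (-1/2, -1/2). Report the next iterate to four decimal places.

At (-1/2, -1/2): F = (-1.1250, 4.6250).
Jacobian J = [[-8·x₁ + x₂^2 + 1, 2·x₁·x₂ - 1], [-2·x₁·x₂ - 2·x₁ + 5·x₂, -x₁^2 + 5·x₁ + 4·x₂]].
At the point, J = [[5.2500, -0.5000], [-2.0000, -4.7500]] (det J = -25.9375).
Solving J·Δ = −F gives Δ = (0.2952, 0.8494).
Then the next iterate is (x₁, x₂)₁ = (-0.2048, 0.3494).

(-0.2048, 0.3494)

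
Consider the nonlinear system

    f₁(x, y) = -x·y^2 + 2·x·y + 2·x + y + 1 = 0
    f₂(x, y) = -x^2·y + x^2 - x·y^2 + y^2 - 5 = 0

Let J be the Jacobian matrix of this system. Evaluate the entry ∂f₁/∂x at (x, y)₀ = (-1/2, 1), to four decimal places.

3.0000

∂f₁/∂x = -y^2 + 2·y + 2.
At (-1/2, 1) this is 3.0000.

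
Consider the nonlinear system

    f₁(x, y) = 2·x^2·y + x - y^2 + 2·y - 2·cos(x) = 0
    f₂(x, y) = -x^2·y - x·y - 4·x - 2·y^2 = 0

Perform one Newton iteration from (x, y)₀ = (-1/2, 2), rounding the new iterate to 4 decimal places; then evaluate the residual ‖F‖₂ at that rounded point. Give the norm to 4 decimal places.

At (-1/2, 2): F = (-1.255165, -5.5000).
Jacobian J = [[4·x·y + 2·sin(x) + 1, 2·x^2 - 2·y + 2], [-2·x·y - y - 4, -x^2 - x - 4·y]].
At the point, J = [[-3.958851, -1.5000], [-4.0000, -7.7500]] (det J = 24.681096).
Solving J·Δ = −F gives Δ = (-0.0599, -0.6788).
Then the next iterate is (x, y)₁ = (-0.5599, 1.3212).
Re-evaluating at (-0.5599, 1.3212): F = (-0.529325, -0.925979), so ‖F‖₂ = 1.0666.

1.0666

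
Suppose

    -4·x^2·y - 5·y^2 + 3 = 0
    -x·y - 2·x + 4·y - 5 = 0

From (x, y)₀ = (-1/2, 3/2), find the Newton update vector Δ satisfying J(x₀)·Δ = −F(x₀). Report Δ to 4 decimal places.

(0.0043, -0.6078)

At (-1/2, 3/2): F = (-9.7500, 2.7500).
Jacobian J = [[-8·x·y, -4·x^2 - 10·y], [-y - 2, -x + 4]].
At the point, J = [[6.0000, -16.0000], [-3.5000, 4.5000]] (det J = -29.0000).
Solving J·Δ = −F gives Δ = (0.0043, -0.6078).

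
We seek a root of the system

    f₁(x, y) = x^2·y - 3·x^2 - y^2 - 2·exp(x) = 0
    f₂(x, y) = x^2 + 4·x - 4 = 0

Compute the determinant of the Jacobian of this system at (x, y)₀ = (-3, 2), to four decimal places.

J = [[2·x·y - 6·x - 2·exp(x), x^2 - 2·y], [2·x + 4, 0]].
At the point, J = [[5.900426, 5.0000], [-2.0000, 0.0000]].
det J = 10.0000.

10.0000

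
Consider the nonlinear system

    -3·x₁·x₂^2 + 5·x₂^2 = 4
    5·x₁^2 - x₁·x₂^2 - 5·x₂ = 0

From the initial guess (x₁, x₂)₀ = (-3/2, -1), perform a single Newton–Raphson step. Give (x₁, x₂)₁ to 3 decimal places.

(-0.453, -0.876)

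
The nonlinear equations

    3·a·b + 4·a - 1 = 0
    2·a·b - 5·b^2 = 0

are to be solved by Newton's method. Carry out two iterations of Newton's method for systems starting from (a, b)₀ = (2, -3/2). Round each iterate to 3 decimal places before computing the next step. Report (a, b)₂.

At (2, -3/2): F = (-2.000, -17.250).
Jacobian J = [[3·b + 4, 3·a], [2·b, 2·a - 10·b]].
At the point, J = [[-0.500, 6.000], [-3.000, 19.000]] (det J = 8.500).
Solving J·Δ = −F gives Δ = (-7.706, -0.309).
Then the next iterate is (a, b)₁ = (-5.706, -1.809).
Round to (-5.706, -1.809) and repeat: F = (7.14246, 4.28190), J = [[-1.427, -17.118], [-3.618, 6.678]].
Δ = (1.693, 0.276), so (a, b)₂ = (-4.013, -1.533).

(-4.013, -1.533)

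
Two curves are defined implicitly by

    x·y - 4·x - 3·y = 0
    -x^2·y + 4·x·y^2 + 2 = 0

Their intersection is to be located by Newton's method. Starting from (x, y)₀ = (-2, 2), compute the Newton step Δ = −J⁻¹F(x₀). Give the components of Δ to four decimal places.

(0.6146, -0.6458)

At (-2, 2): F = (-2.0000, -38.0000).
Jacobian J = [[y - 4, x - 3], [-2·x·y + 4·y^2, -x^2 + 8·x·y]].
At the point, J = [[-2.0000, -5.0000], [24.0000, -36.0000]] (det J = 192.0000).
Solving J·Δ = −F gives Δ = (0.6146, -0.6458).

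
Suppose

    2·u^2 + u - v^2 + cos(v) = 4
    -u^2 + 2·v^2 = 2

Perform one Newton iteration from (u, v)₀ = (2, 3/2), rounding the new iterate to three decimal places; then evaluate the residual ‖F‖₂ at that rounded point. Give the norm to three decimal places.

At (2, 3/2): F = (3.82074, -1.500).
Jacobian J = [[4·u + 1, -2·v - sin(v)], [-2·u, 4·v]].
At the point, J = [[9.000, -3.99749], [-4.000, 6.000]] (det J = 38.01002).
Solving J·Δ = −F gives Δ = (-0.445, -0.047).
Then the next iterate is (u, v)₁ = (1.555, 1.453).
Re-evaluating at (1.555, 1.453): F = (0.39737, -0.19561), so ‖F‖₂ = 0.443.

0.443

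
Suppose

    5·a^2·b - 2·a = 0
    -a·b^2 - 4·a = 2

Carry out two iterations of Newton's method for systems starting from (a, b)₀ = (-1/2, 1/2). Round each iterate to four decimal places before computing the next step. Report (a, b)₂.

At (-1/2, 1/2): F = (1.6250, 0.1250).
Jacobian J = [[10·a·b - 2, 5·a^2], [-b^2 - 4, -2·a·b]].
At the point, J = [[-4.5000, 1.2500], [-4.2500, 0.5000]] (det J = 3.0625).
Solving J·Δ = −F gives Δ = (-0.2143, -2.0714).
Then the next iterate is (a, b)₁ = (-0.7143, -1.5714).
Round to (-0.7143, -1.5714) and repeat: F = (-2.580234, 2.621020), J = [[9.224510, 2.551122], [-6.469298, -2.244902]].
Δ = (-0.2127, 1.7805), so (a, b)₂ = (-0.9270, 0.2091).

(-0.9270, 0.2091)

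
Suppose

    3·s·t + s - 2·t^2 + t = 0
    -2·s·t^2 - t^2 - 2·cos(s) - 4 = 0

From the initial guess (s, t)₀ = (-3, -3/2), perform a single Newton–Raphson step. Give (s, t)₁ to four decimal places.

At (-3, -3/2): F = (4.5000, 9.229985).
Jacobian J = [[3·t + 1, 3·s - 4·t + 1], [-2·t^2 + 2·sin(s), -4·s·t - 2·t]].
At the point, J = [[-3.5000, -2.0000], [-4.782240, -15.0000]] (det J = 42.935520).
Solving J·Δ = −F gives Δ = (1.1422, 0.2512).
Then the next iterate is (s, t)₁ = (-1.8578, -1.2488).

(-1.8578, -1.2488)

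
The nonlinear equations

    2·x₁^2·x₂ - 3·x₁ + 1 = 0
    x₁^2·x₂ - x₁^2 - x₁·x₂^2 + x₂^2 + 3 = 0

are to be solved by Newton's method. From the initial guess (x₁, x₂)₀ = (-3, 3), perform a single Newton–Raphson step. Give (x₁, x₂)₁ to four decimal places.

(-1.8053, 2.0330)

At (-3, 3): F = (64.0000, 57.0000).
Jacobian J = [[4·x₁·x₂ - 3, 2·x₁^2], [2·x₁·x₂ - 2·x₁ - x₂^2, x₁^2 - 2·x₁·x₂ + 2·x₂]].
At the point, J = [[-39.0000, 18.0000], [-21.0000, 33.0000]] (det J = -909.0000).
Solving J·Δ = −F gives Δ = (1.1947, -0.9670).
Then the next iterate is (x₁, x₂)₁ = (-1.8053, 2.0330).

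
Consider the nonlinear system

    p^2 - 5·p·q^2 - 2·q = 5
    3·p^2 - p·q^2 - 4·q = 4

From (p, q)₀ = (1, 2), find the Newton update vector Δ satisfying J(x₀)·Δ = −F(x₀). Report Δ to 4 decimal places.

(0.3298, -1.5426)

At (1, 2): F = (-28.0000, -13.0000).
Jacobian J = [[2·p - 5·q^2, -10·p·q - 2], [6·p - q^2, -2·p·q - 4]].
At the point, J = [[-18.0000, -22.0000], [2.0000, -8.0000]] (det J = 188.0000).
Solving J·Δ = −F gives Δ = (0.3298, -1.5426).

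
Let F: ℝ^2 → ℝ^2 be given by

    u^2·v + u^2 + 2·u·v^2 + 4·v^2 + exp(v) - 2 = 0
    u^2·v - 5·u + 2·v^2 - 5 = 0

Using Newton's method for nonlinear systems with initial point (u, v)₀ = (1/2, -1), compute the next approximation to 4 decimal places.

At (1/2, -1): F = (3.367879, -5.7500).
Jacobian J = [[2·u·v + 2·u + 2·v^2, u^2 + 4·u·v + 8·v + exp(v)], [2·u·v - 5, u^2 + 4·v]].
At the point, J = [[2.0000, -9.382121], [-6.0000, -3.7500]] (det J = -63.792723).
Solving J·Δ = −F gives Δ = (-1.0436, 0.1365).
Then the next iterate is (u, v)₁ = (-0.5436, -0.8635).

(-0.5436, -0.8635)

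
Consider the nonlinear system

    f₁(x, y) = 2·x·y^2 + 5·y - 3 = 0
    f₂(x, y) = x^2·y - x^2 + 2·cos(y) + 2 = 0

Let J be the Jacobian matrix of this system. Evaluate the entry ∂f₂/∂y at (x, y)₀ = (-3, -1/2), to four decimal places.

9.9589

∂f₂/∂y = x^2 - 2·sin(y).
At (-3, -1/2) this is 9.9589.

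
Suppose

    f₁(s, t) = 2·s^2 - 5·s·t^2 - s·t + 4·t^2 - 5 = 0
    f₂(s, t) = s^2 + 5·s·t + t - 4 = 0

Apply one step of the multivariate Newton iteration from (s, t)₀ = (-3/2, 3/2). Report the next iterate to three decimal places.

(4.343, 3.776)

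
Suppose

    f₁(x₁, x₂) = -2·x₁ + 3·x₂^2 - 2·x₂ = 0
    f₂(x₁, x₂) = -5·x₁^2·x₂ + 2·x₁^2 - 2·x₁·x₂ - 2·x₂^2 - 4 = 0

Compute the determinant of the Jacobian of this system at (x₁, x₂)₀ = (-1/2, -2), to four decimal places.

-127.5000

J = [[-2, 6·x₂ - 2], [-10·x₁·x₂ + 4·x₁ - 2·x₂, -5·x₁^2 - 2·x₁ - 4·x₂]].
At the point, J = [[-2.0000, -14.0000], [-8.0000, 7.7500]].
det J = -127.5000.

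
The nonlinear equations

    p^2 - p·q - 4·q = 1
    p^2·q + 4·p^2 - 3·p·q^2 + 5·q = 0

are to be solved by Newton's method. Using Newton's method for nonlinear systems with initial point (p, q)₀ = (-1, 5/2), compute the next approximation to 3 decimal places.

At (-1, 5/2): F = (-7.500, 37.750).
Jacobian J = [[2·p - q, -p - 4], [2·p·q + 8·p - 3·q^2, p^2 - 6·p·q + 5]].
At the point, J = [[-4.500, -3.000], [-31.750, 21.000]] (det J = -189.750).
Solving J·Δ = −F gives Δ = (-0.233, -2.150).
Then the next iterate is (p, q)₁ = (-1.233, 0.350).

(-1.233, 0.350)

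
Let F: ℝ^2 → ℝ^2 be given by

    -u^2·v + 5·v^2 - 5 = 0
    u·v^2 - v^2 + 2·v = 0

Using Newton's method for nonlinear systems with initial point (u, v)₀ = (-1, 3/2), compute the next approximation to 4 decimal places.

(-0.9540, 1.1509)

At (-1, 3/2): F = (4.7500, -1.5000).
Jacobian J = [[-2·u·v, -u^2 + 10·v], [v^2, 2·u·v - 2·v + 2]].
At the point, J = [[3.0000, 14.0000], [2.2500, -4.0000]] (det J = -43.5000).
Solving J·Δ = −F gives Δ = (0.0460, -0.3491).
Then the next iterate is (u, v)₁ = (-0.9540, 1.1509).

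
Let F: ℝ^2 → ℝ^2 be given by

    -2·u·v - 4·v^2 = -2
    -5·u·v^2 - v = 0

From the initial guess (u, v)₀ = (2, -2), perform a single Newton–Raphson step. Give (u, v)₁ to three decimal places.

(1.439, -1.313)

At (2, -2): F = (-6.000, -38.000).
Jacobian J = [[-2·v, -2·u - 8·v], [-5·v^2, -10·u·v - 1]].
At the point, J = [[4.000, 12.000], [-20.000, 39.000]] (det J = 396.000).
Solving J·Δ = −F gives Δ = (-0.561, 0.687).
Then the next iterate is (u, v)₁ = (1.439, -1.313).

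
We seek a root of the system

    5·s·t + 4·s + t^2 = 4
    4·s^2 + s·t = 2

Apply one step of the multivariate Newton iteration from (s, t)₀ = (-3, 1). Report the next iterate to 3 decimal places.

(-1.488, -0.261)

At (-3, 1): F = (-30.000, 31.000).
Jacobian J = [[5·t + 4, 5·s + 2·t], [8·s + t, s]].
At the point, J = [[9.000, -13.000], [-23.000, -3.000]] (det J = -326.000).
Solving J·Δ = −F gives Δ = (1.512, -1.261).
Then the next iterate is (s, t)₁ = (-1.488, -0.261).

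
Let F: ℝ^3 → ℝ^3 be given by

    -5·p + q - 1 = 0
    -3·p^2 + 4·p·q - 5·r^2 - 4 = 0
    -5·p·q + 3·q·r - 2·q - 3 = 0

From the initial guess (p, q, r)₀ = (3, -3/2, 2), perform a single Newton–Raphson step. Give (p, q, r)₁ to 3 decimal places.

At (3, -3/2, 2): F = (-17.500, -69.000, 13.500).
Jacobian J = [[-5, 1, 0], [-6·p + 4·q, 4·p, -10·r], [-5·q, -5·p + 3·r - 2, 3·q]].
At the point, J = [[-5.000, 1.000, 0.000], [-24.000, 12.000, -20.000], [7.500, -11.000, -4.500]] (det J = 1112.000).
Solving J·Δ = −F gives Δ = (-3.790, -1.450, 0.228).
Then the next iterate is (p, q, r)₁ = (-0.790, -2.950, 2.228).

(-0.790, -2.950, 2.228)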